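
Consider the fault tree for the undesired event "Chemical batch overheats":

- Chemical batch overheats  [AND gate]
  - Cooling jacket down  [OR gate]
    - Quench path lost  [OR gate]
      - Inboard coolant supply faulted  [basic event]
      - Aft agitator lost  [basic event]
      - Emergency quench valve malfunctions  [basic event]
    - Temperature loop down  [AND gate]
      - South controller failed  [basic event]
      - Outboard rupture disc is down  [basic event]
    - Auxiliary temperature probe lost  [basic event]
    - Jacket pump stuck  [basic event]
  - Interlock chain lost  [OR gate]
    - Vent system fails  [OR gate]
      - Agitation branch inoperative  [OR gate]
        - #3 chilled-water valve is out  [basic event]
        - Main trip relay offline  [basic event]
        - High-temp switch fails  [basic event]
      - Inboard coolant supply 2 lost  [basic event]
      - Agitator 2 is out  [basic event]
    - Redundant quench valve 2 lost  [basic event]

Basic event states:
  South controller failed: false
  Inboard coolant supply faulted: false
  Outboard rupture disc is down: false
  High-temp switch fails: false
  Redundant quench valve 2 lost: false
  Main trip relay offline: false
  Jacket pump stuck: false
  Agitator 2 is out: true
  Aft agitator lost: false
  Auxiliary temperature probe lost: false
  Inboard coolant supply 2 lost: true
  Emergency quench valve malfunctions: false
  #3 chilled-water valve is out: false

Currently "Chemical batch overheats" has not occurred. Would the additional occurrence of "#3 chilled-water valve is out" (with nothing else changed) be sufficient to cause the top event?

Counterfactual: set "#3 chilled-water valve is out" to occurred.
Quench path lost [OR]: Inboard coolant supply faulted=not, Aft agitator lost=not, Emergency quench valve malfunctions=not → no input occurs → does not occur.
Temperature loop down [AND]: South controller failed=not, Outboard rupture disc is down=not → not all inputs occur → does not occur.
Cooling jacket down [OR]: Quench path lost=not, Temperature loop down=not, Auxiliary temperature probe lost=not, Jacket pump stuck=not → no input occurs → does not occur.
Agitation branch inoperative [OR]: #3 chilled-water valve is out=occurs, Main trip relay offline=not, High-temp switch fails=not → at least one input occurs → occurs.
Vent system fails [OR]: Agitation branch inoperative=occurs, Inboard coolant supply 2 lost=occurs, Agitator 2 is out=occurs → at least one input occurs → occurs.
Interlock chain lost [OR]: Vent system fails=occurs, Redundant quench valve 2 lost=not → at least one input occurs → occurs.
Chemical batch overheats [AND]: Cooling jacket down=not, Interlock chain lost=occurs → not all inputs occur → does not occur.

No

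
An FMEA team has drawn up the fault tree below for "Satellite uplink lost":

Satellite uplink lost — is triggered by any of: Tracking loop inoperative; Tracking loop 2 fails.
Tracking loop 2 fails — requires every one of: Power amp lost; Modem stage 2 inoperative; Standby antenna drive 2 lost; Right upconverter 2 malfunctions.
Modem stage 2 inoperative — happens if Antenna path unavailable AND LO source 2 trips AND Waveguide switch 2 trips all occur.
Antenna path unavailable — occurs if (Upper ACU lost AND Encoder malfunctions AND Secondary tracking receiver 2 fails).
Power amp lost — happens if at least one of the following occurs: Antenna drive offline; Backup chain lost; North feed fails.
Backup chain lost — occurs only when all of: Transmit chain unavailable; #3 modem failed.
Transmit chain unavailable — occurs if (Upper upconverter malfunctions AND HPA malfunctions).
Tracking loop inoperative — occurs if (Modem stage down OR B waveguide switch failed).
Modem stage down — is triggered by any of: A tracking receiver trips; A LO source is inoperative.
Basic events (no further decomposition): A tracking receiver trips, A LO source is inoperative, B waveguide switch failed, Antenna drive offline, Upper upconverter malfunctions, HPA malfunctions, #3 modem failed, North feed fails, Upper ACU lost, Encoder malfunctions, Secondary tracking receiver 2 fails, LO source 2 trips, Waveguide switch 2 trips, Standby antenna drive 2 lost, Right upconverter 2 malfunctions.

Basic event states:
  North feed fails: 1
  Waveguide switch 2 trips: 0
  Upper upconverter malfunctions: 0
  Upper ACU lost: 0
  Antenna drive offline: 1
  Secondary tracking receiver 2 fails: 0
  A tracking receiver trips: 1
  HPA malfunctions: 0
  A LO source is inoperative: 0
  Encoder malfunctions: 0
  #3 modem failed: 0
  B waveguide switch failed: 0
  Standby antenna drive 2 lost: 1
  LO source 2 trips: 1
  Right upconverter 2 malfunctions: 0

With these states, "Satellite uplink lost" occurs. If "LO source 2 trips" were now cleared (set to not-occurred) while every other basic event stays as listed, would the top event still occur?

Yes

Counterfactual: set "LO source 2 trips" to not occurred.
Modem stage down [OR]: A tracking receiver trips=occurs, A LO source is inoperative=not → at least one input occurs → occurs.
Tracking loop inoperative [OR]: Modem stage down=occurs, B waveguide switch failed=not → at least one input occurs → occurs.
Transmit chain unavailable [AND]: Upper upconverter malfunctions=not, HPA malfunctions=not → not all inputs occur → does not occur.
Backup chain lost [AND]: Transmit chain unavailable=not, #3 modem failed=not → not all inputs occur → does not occur.
Power amp lost [OR]: Antenna drive offline=occurs, Backup chain lost=not, North feed fails=occurs → at least one input occurs → occurs.
Antenna path unavailable [AND]: Upper ACU lost=not, Encoder malfunctions=not, Secondary tracking receiver 2 fails=not → not all inputs occur → does not occur.
Modem stage 2 inoperative [AND]: Antenna path unavailable=not, LO source 2 trips=not, Waveguide switch 2 trips=not → not all inputs occur → does not occur.
Tracking loop 2 fails [AND]: Power amp lost=occurs, Modem stage 2 inoperative=not, Standby antenna drive 2 lost=occurs, Right upconverter 2 malfunctions=not → not all inputs occur → does not occur.
Satellite uplink lost [OR]: Tracking loop inoperative=occurs, Tracking loop 2 fails=not → at least one input occurs → occurs.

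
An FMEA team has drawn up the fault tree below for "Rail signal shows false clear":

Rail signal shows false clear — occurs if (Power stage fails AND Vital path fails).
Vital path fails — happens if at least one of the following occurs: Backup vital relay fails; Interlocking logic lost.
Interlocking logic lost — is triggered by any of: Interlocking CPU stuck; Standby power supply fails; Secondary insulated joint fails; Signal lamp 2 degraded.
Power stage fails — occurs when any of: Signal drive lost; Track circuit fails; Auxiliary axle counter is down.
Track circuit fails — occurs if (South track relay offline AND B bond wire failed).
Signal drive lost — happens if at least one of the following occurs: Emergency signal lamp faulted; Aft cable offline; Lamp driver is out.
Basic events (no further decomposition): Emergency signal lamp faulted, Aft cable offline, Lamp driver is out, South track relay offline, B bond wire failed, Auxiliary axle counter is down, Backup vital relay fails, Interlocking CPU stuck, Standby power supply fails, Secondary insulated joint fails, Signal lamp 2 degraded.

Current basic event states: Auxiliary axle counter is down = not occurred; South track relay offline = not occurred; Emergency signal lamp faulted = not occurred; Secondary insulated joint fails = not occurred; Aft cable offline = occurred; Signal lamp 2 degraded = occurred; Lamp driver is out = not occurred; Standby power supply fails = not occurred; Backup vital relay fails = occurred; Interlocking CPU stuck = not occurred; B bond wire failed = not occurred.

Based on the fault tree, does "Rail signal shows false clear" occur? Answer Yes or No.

Yes

Signal drive lost [OR]: Emergency signal lamp faulted=not, Aft cable offline=occurs, Lamp driver is out=not → at least one input occurs → occurs.
Track circuit fails [AND]: South track relay offline=not, B bond wire failed=not → not all inputs occur → does not occur.
Power stage fails [OR]: Signal drive lost=occurs, Track circuit fails=not, Auxiliary axle counter is down=not → at least one input occurs → occurs.
Interlocking logic lost [OR]: Interlocking CPU stuck=not, Standby power supply fails=not, Secondary insulated joint fails=not, Signal lamp 2 degraded=occurs → at least one input occurs → occurs.
Vital path fails [OR]: Backup vital relay fails=occurs, Interlocking logic lost=occurs → at least one input occurs → occurs.
Rail signal shows false clear [AND]: Power stage fails=occurs, Vital path fails=occurs → all inputs occur → occurs.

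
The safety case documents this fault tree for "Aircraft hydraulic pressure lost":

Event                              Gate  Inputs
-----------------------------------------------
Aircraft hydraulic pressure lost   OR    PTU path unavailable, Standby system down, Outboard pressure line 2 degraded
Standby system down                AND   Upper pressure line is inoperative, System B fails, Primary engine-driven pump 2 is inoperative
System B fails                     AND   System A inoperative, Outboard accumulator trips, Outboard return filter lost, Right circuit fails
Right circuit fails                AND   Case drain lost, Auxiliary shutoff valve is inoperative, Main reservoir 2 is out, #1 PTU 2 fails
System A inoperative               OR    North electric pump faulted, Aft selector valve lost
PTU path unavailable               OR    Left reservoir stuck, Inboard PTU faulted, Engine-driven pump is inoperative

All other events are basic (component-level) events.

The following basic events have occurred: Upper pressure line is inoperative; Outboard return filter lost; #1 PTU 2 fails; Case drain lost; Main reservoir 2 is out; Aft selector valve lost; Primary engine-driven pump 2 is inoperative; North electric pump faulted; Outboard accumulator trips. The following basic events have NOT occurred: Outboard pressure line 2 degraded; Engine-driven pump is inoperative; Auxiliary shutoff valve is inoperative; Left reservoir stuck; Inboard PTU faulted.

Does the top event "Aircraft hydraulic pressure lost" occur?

PTU path unavailable [OR]: Left reservoir stuck=not, Inboard PTU faulted=not, Engine-driven pump is inoperative=not → no input occurs → does not occur.
System A inoperative [OR]: North electric pump faulted=occurs, Aft selector valve lost=occurs → at least one input occurs → occurs.
Right circuit fails [AND]: Case drain lost=occurs, Auxiliary shutoff valve is inoperative=not, Main reservoir 2 is out=occurs, #1 PTU 2 fails=occurs → not all inputs occur → does not occur.
System B fails [AND]: System A inoperative=occurs, Outboard accumulator trips=occurs, Outboard return filter lost=occurs, Right circuit fails=not → not all inputs occur → does not occur.
Standby system down [AND]: Upper pressure line is inoperative=occurs, System B fails=not, Primary engine-driven pump 2 is inoperative=occurs → not all inputs occur → does not occur.
Aircraft hydraulic pressure lost [OR]: PTU path unavailable=not, Standby system down=not, Outboard pressure line 2 degraded=not → no input occurs → does not occur.

No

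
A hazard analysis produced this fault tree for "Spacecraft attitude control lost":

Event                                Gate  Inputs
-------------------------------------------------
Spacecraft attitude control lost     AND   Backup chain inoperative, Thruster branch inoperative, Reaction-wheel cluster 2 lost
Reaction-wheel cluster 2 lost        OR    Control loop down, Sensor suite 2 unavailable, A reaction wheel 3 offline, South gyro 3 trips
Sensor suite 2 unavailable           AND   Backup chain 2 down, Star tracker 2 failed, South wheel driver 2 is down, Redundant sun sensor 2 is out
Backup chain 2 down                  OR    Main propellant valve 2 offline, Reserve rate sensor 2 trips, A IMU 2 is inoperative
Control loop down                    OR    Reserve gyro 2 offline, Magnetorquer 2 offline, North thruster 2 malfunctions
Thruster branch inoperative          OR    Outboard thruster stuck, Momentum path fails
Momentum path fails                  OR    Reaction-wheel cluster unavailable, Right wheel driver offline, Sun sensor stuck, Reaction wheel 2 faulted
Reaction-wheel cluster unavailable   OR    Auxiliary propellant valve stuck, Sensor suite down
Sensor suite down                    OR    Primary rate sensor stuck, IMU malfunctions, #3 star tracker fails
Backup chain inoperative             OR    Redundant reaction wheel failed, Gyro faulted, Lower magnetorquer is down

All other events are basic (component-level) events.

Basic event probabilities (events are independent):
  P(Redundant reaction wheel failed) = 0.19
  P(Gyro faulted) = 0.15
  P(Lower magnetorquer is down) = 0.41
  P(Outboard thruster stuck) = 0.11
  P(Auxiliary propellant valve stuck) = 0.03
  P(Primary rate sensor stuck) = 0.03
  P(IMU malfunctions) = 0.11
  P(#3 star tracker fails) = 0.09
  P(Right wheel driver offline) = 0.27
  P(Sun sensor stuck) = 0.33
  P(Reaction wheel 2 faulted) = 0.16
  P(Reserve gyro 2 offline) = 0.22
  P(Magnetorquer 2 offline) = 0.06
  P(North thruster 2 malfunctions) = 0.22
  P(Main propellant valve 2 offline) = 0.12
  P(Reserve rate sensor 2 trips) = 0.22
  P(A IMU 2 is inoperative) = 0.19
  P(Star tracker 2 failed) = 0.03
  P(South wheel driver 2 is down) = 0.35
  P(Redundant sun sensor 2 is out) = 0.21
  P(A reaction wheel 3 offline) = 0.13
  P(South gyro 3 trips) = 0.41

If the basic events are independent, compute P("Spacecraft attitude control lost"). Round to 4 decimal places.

P(Backup chain inoperative) [OR] = 1 − (1−0.19) × (1−0.15) × (1−0.41) = 0.593785
P(Sensor suite down) [OR] = 1 − (1−0.03) × (1−0.11) × (1−0.09) = 0.214397
P(Reaction-wheel cluster unavailable) [OR] = 1 − (1−0.03) × (1−0.214397) = 0.237965
P(Momentum path fails) [OR] = 1 − (1−0.237965) × (1−0.27) × (1−0.33) × (1−0.16) = 0.686922
P(Thruster branch inoperative) [OR] = 1 − (1−0.11) × (1−0.686922) = 0.721361
P(Control loop down) [OR] = 1 − (1−0.22) × (1−0.06) × (1−0.22) = 0.428104
P(Backup chain 2 down) [OR] = 1 − (1−0.12) × (1−0.22) × (1−0.19) = 0.444016
P(Sensor suite 2 unavailable) [AND] = 0.444016 × 0.03 × 0.35 × 0.21 = 0.000979
P(Reaction-wheel cluster 2 lost) [OR] = 1 − (1−0.428104) × (1−0.000979) × (1−0.13) × (1−0.41) = 0.706733
P(Spacecraft attitude control lost) [AND] = 0.593785 × 0.721361 × 0.706733 = 0.302717
Rounded to 4 decimal places: P(Spacecraft attitude control lost) ≈ 0.3027.

0.3027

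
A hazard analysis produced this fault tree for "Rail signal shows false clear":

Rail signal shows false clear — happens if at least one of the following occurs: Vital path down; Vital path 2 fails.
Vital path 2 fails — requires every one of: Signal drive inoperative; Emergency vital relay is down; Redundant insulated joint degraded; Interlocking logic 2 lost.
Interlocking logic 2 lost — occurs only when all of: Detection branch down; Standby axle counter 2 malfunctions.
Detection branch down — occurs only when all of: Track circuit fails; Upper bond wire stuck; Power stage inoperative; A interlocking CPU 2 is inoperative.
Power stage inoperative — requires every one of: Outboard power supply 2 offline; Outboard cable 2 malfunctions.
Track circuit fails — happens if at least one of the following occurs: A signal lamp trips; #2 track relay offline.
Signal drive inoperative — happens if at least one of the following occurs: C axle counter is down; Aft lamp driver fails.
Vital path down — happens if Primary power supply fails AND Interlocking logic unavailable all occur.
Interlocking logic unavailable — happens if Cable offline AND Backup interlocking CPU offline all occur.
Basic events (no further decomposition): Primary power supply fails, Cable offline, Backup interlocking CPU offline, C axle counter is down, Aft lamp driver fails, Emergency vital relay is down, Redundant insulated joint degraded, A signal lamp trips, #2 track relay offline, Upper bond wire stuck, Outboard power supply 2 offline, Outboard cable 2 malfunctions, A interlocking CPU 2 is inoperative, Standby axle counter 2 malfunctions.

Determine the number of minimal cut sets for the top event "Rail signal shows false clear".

5

Interlocking logic unavailable [AND]: one cut set from each child combined → 1 × 1 = 1 cut set(s).
Vital path down [AND]: one cut set from each child combined → 1 × 1 = 1 cut set(s).
Signal drive inoperative [OR]: union of children's cut sets → 2 cut set(s).
Track circuit fails [OR]: union of children's cut sets → 2 cut set(s).
Power stage inoperative [AND]: one cut set from each child combined → 1 × 1 = 1 cut set(s).
Detection branch down [AND]: one cut set from each child combined → 2 × 1 × 1 × 1 = 2 cut set(s).
Interlocking logic 2 lost [AND]: one cut set from each child combined → 2 × 1 = 2 cut set(s).
Vital path 2 fails [AND]: one cut set from each child combined → 2 × 1 × 1 × 2 = 4 cut set(s).
Rail signal shows false clear [OR]: union of children's cut sets → 5 cut set(s).
Minimal cut sets: {Backup interlocking CPU offline, Cable offline, Primary power supply fails}; {A interlocking CPU 2 is inoperative, A signal lamp trips, C axle counter is down, Emergency vital relay is down, Outboard cable 2 malfunctions, Outboard power supply 2 offline, Redundant insulated joint degraded, Standby axle counter 2 malfunctions, Upper bond wire stuck}; {#2 track relay offline, A interlocking CPU 2 is inoperative, C axle counter is down, Emergency vital relay is down, Outboard cable 2 malfunctions, Outboard power supply 2 offline, Redundant insulated joint degraded, Standby axle counter 2 malfunctions, Upper bond wire stuck}; {A interlocking CPU 2 is inoperative, A signal lamp trips, Aft lamp driver fails, Emergency vital relay is down, Outboard cable 2 malfunctions, Outboard power supply 2 offline, Redundant insulated joint degraded, Standby axle counter 2 malfunctions, Upper bond wire stuck}; {#2 track relay offline, A interlocking CPU 2 is inoperative, Aft lamp driver fails, Emergency vital relay is down, Outboard cable 2 malfunctions, Outboard power supply 2 offline, Redundant insulated joint degraded, Standby axle counter 2 malfunctions, Upper bond wire stuck}.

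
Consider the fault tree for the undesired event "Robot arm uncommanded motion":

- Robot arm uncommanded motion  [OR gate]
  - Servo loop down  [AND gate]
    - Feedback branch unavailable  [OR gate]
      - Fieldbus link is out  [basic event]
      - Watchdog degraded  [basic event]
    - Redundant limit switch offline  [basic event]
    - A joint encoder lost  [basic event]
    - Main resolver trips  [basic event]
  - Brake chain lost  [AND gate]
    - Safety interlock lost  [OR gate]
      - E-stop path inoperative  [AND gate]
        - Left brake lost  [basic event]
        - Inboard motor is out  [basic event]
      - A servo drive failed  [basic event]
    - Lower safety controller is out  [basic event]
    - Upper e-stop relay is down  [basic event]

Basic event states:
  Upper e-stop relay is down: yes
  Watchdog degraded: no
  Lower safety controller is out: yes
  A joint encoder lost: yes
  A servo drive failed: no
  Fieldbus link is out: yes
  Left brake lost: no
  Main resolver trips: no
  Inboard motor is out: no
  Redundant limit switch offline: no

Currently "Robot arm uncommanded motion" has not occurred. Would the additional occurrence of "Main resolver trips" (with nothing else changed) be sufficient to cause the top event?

Counterfactual: set "Main resolver trips" to occurred.
Feedback branch unavailable [OR]: Fieldbus link is out=occurs, Watchdog degraded=not → at least one input occurs → occurs.
Servo loop down [AND]: Feedback branch unavailable=occurs, Redundant limit switch offline=not, A joint encoder lost=occurs, Main resolver trips=occurs → not all inputs occur → does not occur.
E-stop path inoperative [AND]: Left brake lost=not, Inboard motor is out=not → not all inputs occur → does not occur.
Safety interlock lost [OR]: E-stop path inoperative=not, A servo drive failed=not → no input occurs → does not occur.
Brake chain lost [AND]: Safety interlock lost=not, Lower safety controller is out=occurs, Upper e-stop relay is down=occurs → not all inputs occur → does not occur.
Robot arm uncommanded motion [OR]: Servo loop down=not, Brake chain lost=not → no input occurs → does not occur.

No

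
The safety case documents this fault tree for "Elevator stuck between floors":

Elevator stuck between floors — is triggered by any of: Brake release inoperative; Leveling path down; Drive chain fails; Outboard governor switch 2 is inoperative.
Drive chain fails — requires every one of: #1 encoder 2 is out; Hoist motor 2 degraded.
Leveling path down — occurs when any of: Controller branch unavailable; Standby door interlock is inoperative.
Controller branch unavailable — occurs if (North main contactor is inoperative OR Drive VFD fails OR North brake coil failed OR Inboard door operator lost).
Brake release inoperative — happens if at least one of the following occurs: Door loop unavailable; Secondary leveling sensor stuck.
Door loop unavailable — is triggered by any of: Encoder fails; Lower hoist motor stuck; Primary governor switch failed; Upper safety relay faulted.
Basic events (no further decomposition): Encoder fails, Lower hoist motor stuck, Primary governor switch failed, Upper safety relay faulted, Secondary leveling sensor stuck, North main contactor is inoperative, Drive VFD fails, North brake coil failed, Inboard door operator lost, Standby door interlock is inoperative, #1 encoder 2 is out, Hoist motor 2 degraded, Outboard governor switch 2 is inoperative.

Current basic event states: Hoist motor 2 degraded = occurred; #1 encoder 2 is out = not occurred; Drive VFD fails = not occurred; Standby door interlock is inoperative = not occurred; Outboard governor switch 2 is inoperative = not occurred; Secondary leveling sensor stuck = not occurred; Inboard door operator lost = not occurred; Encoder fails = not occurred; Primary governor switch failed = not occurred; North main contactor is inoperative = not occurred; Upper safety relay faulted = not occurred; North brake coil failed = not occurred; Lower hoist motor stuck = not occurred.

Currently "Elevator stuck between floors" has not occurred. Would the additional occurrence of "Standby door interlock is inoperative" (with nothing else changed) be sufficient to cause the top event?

Counterfactual: set "Standby door interlock is inoperative" to occurred.
Door loop unavailable [OR]: Encoder fails=not, Lower hoist motor stuck=not, Primary governor switch failed=not, Upper safety relay faulted=not → no input occurs → does not occur.
Brake release inoperative [OR]: Door loop unavailable=not, Secondary leveling sensor stuck=not → no input occurs → does not occur.
Controller branch unavailable [OR]: North main contactor is inoperative=not, Drive VFD fails=not, North brake coil failed=not, Inboard door operator lost=not → no input occurs → does not occur.
Leveling path down [OR]: Controller branch unavailable=not, Standby door interlock is inoperative=occurs → at least one input occurs → occurs.
Drive chain fails [AND]: #1 encoder 2 is out=not, Hoist motor 2 degraded=occurs → not all inputs occur → does not occur.
Elevator stuck between floors [OR]: Brake release inoperative=not, Leveling path down=occurs, Drive chain fails=not, Outboard governor switch 2 is inoperative=not → at least one input occurs → occurs.

Yes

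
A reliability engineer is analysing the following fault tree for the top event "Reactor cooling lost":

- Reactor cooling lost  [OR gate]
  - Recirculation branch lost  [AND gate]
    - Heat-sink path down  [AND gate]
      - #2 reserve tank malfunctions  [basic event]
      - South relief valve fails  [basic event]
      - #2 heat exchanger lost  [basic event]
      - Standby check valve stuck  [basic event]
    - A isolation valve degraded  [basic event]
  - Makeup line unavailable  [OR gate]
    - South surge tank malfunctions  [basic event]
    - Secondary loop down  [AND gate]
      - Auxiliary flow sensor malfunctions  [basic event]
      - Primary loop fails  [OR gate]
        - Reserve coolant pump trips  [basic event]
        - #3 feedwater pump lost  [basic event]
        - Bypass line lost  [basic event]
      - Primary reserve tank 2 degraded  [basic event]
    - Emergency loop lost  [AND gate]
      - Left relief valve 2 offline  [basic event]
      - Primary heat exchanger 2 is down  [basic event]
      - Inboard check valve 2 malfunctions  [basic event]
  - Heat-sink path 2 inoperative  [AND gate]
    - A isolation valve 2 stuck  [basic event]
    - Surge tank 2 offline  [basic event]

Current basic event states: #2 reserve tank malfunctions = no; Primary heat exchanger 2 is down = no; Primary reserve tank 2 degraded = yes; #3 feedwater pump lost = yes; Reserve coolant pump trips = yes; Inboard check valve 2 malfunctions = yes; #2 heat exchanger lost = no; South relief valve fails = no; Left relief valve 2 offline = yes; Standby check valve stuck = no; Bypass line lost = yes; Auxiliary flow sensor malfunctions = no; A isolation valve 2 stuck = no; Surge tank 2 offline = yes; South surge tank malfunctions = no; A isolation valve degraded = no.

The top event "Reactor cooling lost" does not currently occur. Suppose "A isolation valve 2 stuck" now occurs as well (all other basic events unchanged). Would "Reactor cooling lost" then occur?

Yes

Counterfactual: set "A isolation valve 2 stuck" to occurred.
Heat-sink path down [AND]: #2 reserve tank malfunctions=not, South relief valve fails=not, #2 heat exchanger lost=not, Standby check valve stuck=not → not all inputs occur → does not occur.
Recirculation branch lost [AND]: Heat-sink path down=not, A isolation valve degraded=not → not all inputs occur → does not occur.
Primary loop fails [OR]: Reserve coolant pump trips=occurs, #3 feedwater pump lost=occurs, Bypass line lost=occurs → at least one input occurs → occurs.
Secondary loop down [AND]: Auxiliary flow sensor malfunctions=not, Primary loop fails=occurs, Primary reserve tank 2 degraded=occurs → not all inputs occur → does not occur.
Emergency loop lost [AND]: Left relief valve 2 offline=occurs, Primary heat exchanger 2 is down=not, Inboard check valve 2 malfunctions=occurs → not all inputs occur → does not occur.
Makeup line unavailable [OR]: South surge tank malfunctions=not, Secondary loop down=not, Emergency loop lost=not → no input occurs → does not occur.
Heat-sink path 2 inoperative [AND]: A isolation valve 2 stuck=occurs, Surge tank 2 offline=occurs → all inputs occur → occurs.
Reactor cooling lost [OR]: Recirculation branch lost=not, Makeup line unavailable=not, Heat-sink path 2 inoperative=occurs → at least one input occurs → occurs.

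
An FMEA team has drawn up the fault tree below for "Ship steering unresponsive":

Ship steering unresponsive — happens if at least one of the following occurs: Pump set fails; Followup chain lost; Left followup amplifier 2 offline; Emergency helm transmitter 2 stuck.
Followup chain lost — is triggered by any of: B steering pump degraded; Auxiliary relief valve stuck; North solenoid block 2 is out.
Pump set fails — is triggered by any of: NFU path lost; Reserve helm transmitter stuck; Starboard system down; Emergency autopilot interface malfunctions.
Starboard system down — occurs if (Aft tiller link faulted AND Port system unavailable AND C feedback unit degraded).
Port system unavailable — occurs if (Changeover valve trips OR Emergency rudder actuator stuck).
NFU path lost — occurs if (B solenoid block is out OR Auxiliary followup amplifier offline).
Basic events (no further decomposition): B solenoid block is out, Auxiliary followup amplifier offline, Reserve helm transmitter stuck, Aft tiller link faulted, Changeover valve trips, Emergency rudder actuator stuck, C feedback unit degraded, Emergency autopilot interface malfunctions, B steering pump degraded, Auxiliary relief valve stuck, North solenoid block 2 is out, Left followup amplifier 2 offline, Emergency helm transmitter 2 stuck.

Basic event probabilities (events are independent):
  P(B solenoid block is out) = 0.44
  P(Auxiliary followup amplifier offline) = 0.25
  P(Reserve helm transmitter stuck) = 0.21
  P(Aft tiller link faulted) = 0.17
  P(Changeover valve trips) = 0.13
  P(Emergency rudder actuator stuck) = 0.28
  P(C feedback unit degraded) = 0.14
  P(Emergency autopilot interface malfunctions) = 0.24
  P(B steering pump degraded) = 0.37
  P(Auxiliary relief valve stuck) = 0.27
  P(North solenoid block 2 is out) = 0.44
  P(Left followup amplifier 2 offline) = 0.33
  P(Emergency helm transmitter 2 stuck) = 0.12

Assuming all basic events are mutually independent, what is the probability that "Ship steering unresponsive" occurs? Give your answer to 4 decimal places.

P(NFU path lost) [OR] = 1 − (1−0.44) × (1−0.25) = 0.580000
P(Port system unavailable) [OR] = 1 − (1−0.13) × (1−0.28) = 0.373600
P(Starboard system down) [AND] = 0.17 × 0.373600 × 0.14 = 0.008892
P(Pump set fails) [OR] = 1 − (1−0.580000) × (1−0.21) × (1−0.008892) × (1−0.24) = 0.750074
P(Followup chain lost) [OR] = 1 − (1−0.37) × (1−0.27) × (1−0.44) = 0.742456
P(Ship steering unresponsive) [OR] = 1 − (1−0.750074) × (1−0.742456) × (1−0.33) × (1−0.12) = 0.962049
Rounded to 4 decimal places: P(Ship steering unresponsive) ≈ 0.9620.

0.9620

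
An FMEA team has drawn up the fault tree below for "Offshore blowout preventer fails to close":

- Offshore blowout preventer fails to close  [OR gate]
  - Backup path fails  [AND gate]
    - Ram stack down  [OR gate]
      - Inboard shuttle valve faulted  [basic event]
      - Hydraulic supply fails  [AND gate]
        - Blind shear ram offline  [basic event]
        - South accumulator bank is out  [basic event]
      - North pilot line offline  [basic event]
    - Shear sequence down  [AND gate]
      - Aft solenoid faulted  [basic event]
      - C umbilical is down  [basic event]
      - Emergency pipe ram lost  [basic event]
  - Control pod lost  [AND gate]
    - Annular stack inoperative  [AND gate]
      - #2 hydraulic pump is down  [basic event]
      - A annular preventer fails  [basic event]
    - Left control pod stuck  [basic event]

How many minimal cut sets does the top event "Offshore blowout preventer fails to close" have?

Hydraulic supply fails [AND]: one cut set from each child combined → 1 × 1 = 1 cut set(s).
Ram stack down [OR]: union of children's cut sets → 3 cut set(s).
Shear sequence down [AND]: one cut set from each child combined → 1 × 1 × 1 = 1 cut set(s).
Backup path fails [AND]: one cut set from each child combined → 3 × 1 = 3 cut set(s).
Annular stack inoperative [AND]: one cut set from each child combined → 1 × 1 = 1 cut set(s).
Control pod lost [AND]: one cut set from each child combined → 1 × 1 = 1 cut set(s).
Offshore blowout preventer fails to close [OR]: union of children's cut sets → 4 cut set(s).
Minimal cut sets: {Aft solenoid faulted, C umbilical is down, Emergency pipe ram lost, Inboard shuttle valve faulted}; {Aft solenoid faulted, Blind shear ram offline, C umbilical is down, Emergency pipe ram lost, South accumulator bank is out}; {Aft solenoid faulted, C umbilical is down, Emergency pipe ram lost, North pilot line offline}; {#2 hydraulic pump is down, A annular preventer fails, Left control pod stuck}.

4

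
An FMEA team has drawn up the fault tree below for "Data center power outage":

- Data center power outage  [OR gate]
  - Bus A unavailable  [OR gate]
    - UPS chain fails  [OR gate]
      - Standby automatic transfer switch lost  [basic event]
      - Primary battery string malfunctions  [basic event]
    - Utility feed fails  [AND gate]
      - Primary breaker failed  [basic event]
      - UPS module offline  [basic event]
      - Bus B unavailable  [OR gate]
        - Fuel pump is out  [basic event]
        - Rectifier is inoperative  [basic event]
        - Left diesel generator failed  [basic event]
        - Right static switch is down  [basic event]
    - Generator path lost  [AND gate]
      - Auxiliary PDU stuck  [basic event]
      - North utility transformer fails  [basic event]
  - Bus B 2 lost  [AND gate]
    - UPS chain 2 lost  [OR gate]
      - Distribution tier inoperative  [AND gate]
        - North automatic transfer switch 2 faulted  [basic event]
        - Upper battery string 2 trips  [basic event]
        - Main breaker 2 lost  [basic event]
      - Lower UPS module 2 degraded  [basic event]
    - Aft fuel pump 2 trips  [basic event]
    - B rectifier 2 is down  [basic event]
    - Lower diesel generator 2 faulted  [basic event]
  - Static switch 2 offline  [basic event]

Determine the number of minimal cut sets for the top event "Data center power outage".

UPS chain fails [OR]: union of children's cut sets → 2 cut set(s).
Bus B unavailable [OR]: union of children's cut sets → 4 cut set(s).
Utility feed fails [AND]: one cut set from each child combined → 1 × 1 × 4 = 4 cut set(s).
Generator path lost [AND]: one cut set from each child combined → 1 × 1 = 1 cut set(s).
Bus A unavailable [OR]: union of children's cut sets → 7 cut set(s).
Distribution tier inoperative [AND]: one cut set from each child combined → 1 × 1 × 1 = 1 cut set(s).
UPS chain 2 lost [OR]: union of children's cut sets → 2 cut set(s).
Bus B 2 lost [AND]: one cut set from each child combined → 2 × 1 × 1 × 1 = 2 cut set(s).
Data center power outage [OR]: union of children's cut sets → 10 cut set(s).
Minimal cut sets: {Standby automatic transfer switch lost}; {Primary battery string malfunctions}; {Fuel pump is out, Primary breaker failed, UPS module offline}; {Primary breaker failed, Rectifier is inoperative, UPS module offline}; {Left diesel generator failed, Primary breaker failed, UPS module offline}; {Primary breaker failed, Right static switch is down, UPS module offline}; {Auxiliary PDU stuck, North utility transformer fails}; {Aft fuel pump 2 trips, B rectifier 2 is down, Lower diesel generator 2 faulted, Main breaker 2 lost, North automatic transfer switch 2 faulted, Upper battery string 2 trips}; {Aft fuel pump 2 trips, B rectifier 2 is down, Lower UPS module 2 degraded, Lower diesel generator 2 faulted}; {Static switch 2 offline}.

10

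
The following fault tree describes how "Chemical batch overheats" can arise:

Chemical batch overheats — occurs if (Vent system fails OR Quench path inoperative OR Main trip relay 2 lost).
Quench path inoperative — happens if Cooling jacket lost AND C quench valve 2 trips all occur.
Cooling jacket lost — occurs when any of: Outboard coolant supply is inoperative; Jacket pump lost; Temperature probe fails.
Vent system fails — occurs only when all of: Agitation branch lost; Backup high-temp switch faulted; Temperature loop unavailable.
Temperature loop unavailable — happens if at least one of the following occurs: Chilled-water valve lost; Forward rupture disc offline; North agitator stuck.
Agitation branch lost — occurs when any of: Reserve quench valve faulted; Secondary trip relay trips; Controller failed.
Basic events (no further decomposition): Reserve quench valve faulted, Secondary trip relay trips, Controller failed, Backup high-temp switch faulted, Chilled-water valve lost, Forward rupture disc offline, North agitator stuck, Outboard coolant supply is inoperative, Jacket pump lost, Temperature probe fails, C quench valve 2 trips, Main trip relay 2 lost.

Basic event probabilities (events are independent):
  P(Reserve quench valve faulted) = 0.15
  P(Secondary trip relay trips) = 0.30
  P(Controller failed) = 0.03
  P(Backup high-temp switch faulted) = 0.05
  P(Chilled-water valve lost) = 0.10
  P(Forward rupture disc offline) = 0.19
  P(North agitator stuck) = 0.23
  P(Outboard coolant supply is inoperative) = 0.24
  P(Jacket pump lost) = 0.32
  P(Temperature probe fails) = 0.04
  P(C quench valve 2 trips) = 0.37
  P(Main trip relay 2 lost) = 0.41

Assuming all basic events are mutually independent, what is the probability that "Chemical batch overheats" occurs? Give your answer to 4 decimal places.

0.5244

P(Agitation branch lost) [OR] = 1 − (1−0.15) × (1−0.30) × (1−0.03) = 0.422850
P(Temperature loop unavailable) [OR] = 1 − (1−0.10) × (1−0.19) × (1−0.23) = 0.438670
P(Vent system fails) [AND] = 0.422850 × 0.05 × 0.438670 = 0.009275
P(Cooling jacket lost) [OR] = 1 − (1−0.24) × (1−0.32) × (1−0.04) = 0.503872
P(Quench path inoperative) [AND] = 0.503872 × 0.37 = 0.186433
P(Chemical batch overheats) [OR] = 1 − (1−0.009275) × (1−0.186433) × (1−0.41) = 0.524448
Rounded to 4 decimal places: P(Chemical batch overheats) ≈ 0.5244.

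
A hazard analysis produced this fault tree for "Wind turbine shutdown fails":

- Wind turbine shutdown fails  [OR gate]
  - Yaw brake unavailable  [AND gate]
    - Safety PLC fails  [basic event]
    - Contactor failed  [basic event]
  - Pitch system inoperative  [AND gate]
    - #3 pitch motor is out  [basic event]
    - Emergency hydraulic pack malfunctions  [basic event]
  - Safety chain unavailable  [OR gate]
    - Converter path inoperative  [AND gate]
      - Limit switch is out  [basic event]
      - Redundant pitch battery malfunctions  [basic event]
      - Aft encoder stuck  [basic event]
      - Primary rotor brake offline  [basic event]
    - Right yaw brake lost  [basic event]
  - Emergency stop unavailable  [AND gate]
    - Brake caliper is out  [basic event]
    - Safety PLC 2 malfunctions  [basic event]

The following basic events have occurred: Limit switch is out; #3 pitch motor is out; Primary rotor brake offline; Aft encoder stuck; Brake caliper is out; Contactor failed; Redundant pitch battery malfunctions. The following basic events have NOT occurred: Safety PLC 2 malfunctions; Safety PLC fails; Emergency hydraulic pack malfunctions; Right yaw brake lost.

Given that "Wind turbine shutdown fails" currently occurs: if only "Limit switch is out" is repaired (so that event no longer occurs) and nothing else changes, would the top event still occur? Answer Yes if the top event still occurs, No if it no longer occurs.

Counterfactual: set "Limit switch is out" to not occurred.
Yaw brake unavailable [AND]: Safety PLC fails=not, Contactor failed=occurs → not all inputs occur → does not occur.
Pitch system inoperative [AND]: #3 pitch motor is out=occurs, Emergency hydraulic pack malfunctions=not → not all inputs occur → does not occur.
Converter path inoperative [AND]: Limit switch is out=not, Redundant pitch battery malfunctions=occurs, Aft encoder stuck=occurs, Primary rotor brake offline=occurs → not all inputs occur → does not occur.
Safety chain unavailable [OR]: Converter path inoperative=not, Right yaw brake lost=not → no input occurs → does not occur.
Emergency stop unavailable [AND]: Brake caliper is out=occurs, Safety PLC 2 malfunctions=not → not all inputs occur → does not occur.
Wind turbine shutdown fails [OR]: Yaw brake unavailable=not, Pitch system inoperative=not, Safety chain unavailable=not, Emergency stop unavailable=not → no input occurs → does not occur.

No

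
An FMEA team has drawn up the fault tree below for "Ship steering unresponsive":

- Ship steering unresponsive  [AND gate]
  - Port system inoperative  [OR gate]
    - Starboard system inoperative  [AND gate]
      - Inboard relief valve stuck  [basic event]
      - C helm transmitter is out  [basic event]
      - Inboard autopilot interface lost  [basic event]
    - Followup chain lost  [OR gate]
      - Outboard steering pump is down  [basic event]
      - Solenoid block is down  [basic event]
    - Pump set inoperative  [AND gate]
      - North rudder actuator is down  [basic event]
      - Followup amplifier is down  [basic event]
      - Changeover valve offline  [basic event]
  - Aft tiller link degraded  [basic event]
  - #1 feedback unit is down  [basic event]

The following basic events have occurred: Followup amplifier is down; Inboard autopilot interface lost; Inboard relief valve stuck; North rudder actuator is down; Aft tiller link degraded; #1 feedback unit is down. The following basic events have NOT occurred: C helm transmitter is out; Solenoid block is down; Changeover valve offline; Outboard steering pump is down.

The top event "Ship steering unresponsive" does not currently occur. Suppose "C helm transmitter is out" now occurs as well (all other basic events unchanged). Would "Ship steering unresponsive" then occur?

Yes

Counterfactual: set "C helm transmitter is out" to occurred.
Starboard system inoperative [AND]: Inboard relief valve stuck=occurs, C helm transmitter is out=occurs, Inboard autopilot interface lost=occurs → all inputs occur → occurs.
Followup chain lost [OR]: Outboard steering pump is down=not, Solenoid block is down=not → no input occurs → does not occur.
Pump set inoperative [AND]: North rudder actuator is down=occurs, Followup amplifier is down=occurs, Changeover valve offline=not → not all inputs occur → does not occur.
Port system inoperative [OR]: Starboard system inoperative=occurs, Followup chain lost=not, Pump set inoperative=not → at least one input occurs → occurs.
Ship steering unresponsive [AND]: Port system inoperative=occurs, Aft tiller link degraded=occurs, #1 feedback unit is down=occurs → all inputs occur → occurs.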